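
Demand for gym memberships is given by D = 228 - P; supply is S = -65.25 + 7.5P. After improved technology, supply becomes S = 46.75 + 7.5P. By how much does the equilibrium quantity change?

Original equilibrium: P* = 34.5, Q* = 193.5.
New equilibrium: 228 - P = 46.75 + 7.5P, so 181.25 = 8.5P and P' = 725/34; Q' = 228 − 1(725/34) = 7027/34.
Change in quantity: 7027/34 − 193.5 = 224/17.

ΔQ = 224/17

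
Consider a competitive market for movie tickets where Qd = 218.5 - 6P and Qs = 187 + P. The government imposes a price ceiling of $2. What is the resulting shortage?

Shortage = 17.5

Equilibrium price would be P* = 4.5, so the ceiling at 2 binds.
At P = 2: Qd = 218.5 − 6(2) = 206.5, Qs = 187 + 1(2) = 189.
Shortage = 206.5 − 189 = 17.5.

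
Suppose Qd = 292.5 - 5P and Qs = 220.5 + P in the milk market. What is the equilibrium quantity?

Set Qd = Qs: 292.5 - 5P = 220.5 + P.
72 = 6P, so P* = 12.
Q* = 292.5 − 5(12) = 232.5.

Q* = 232.5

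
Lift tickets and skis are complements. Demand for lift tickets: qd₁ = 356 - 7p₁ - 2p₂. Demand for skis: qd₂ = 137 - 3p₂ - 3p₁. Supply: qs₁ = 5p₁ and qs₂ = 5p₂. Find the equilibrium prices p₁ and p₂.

p₁ = 28.6, p₂ = 6.4

Market 1: 356 - 7p₁ - 2p₂ = 5p₁ → 12p₁ + 2p₂ = 356.
Market 2: 8p₂ + 3p₁ = 137.
Eliminating p₂: 8×(1) − 2×(2) gives 90p₁ = 2574, so p₁ = 28.6.
Back-substitute into (2): p₂ = (137 − 3×28.6) / 8 = 6.4.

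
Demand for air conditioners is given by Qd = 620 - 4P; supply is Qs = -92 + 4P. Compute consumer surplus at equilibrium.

Equilibrium: 620 - 4P = -92 + 4P gives P* = 89, Q* = 264.
Demand choke price (Qd = 0): P = 155.
CS = ½(155 − 89)(264) = 8712.

Consumer surplus = 8712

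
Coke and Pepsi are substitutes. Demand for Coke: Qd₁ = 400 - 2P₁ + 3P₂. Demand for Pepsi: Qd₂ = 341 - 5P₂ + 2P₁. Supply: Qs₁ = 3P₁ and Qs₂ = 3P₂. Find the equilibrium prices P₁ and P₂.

P₁ = 4223/34, P₂ = 2505/34

Market 1: 400 - 2P₁ + 3P₂ = 3P₁ → 5P₁ - 3P₂ = 400.
Market 2: 8P₂ - 2P₁ = 341.
Eliminating P₂: 8×(1) + 3×(2) gives 34P₁ = 4223, so P₁ = 4223/34.
Back-substitute into (2): P₂ = (341 + 2×4223/34) / 8 = 2505/34.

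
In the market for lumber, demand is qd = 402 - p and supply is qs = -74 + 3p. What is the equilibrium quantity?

Set qd = qs: 402 - p = -74 + 3p.
476 = 4p, so p* = 119.
q* = 402 − 1(119) = 283.

q* = 283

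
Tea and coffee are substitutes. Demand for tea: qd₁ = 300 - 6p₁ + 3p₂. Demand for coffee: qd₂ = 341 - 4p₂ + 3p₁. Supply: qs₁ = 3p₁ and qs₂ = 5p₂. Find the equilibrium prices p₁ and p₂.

Market 1: 300 - 6p₁ + 3p₂ = 3p₁ → 9p₁ - 3p₂ = 300.
Market 2: 9p₂ - 3p₁ = 341.
Eliminating p₂: 9×(1) + 3×(2) gives 72p₁ = 3723, so p₁ = 1241/24.
Back-substitute into (2): p₂ = (341 + 3×1241/24) / 9 = 55.125.

p₁ = 1241/24, p₂ = 55.125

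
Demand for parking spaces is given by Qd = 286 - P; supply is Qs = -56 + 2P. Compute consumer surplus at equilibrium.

Equilibrium: 286 - P = -56 + 2P gives P* = 114, Q* = 172.
Demand choke price (Qd = 0): P = 286.
CS = ½(286 − 114)(172) = 14792.

Consumer surplus = 14792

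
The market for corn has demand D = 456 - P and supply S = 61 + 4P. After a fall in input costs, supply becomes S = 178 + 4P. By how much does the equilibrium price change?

ΔP = -23.4

Original equilibrium: P* = 79, Q* = 377.
New equilibrium: 456 - P = 178 + 4P, so 278 = 5P and P' = 55.6; Q' = 456 − 1(55.6) = 400.4.
Change in price: 55.6 − 79 = -23.4.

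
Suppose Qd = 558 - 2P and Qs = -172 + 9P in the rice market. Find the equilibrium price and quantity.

P* = 730/11, Q* = 4678/11

Set Qd = Qs: 558 - 2P = -172 + 9P.
730 = 11P, so P* = 730/11.
Q* = 558 − 2(730/11) = 4678/11.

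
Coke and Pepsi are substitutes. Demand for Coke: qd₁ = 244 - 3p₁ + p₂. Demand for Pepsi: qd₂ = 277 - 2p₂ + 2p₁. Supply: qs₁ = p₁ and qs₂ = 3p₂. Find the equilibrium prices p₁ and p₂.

p₁ = 499/6, p₂ = 266/3

Market 1: 244 - 3p₁ + p₂ = p₁ → 4p₁ - p₂ = 244.
Market 2: 5p₂ - 2p₁ = 277.
Eliminating p₂: 5×(1) + 1×(2) gives 18p₁ = 1497, so p₁ = 499/6.
Back-substitute into (2): p₂ = (277 + 2×499/6) / 5 = 266/3.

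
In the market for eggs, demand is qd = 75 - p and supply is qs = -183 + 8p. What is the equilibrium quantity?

q* = 139/3

Set qd = qs: 75 - p = -183 + 8p.
258 = 9p, so p* = 86/3.
q* = 75 − 1(86/3) = 139/3.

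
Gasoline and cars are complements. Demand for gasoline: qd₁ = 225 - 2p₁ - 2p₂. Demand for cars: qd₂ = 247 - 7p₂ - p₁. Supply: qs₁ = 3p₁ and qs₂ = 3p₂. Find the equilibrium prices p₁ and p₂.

p₁ = 439/12, p₂ = 505/24

Market 1: 225 - 2p₁ - 2p₂ = 3p₁ → 5p₁ + 2p₂ = 225.
Market 2: 10p₂ + p₁ = 247.
Eliminating p₂: 10×(1) − 2×(2) gives 48p₁ = 1756, so p₁ = 439/12.
Back-substitute into (2): p₂ = (247 − 1×439/12) / 10 = 505/24.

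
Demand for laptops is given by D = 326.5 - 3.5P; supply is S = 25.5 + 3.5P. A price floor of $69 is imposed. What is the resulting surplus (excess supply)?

Surplus = 182

Equilibrium price would be P* = 43, so the floor at 69 binds.
At P = 69: D = 85, S = 267.
Surplus = 267 − 85 = 182.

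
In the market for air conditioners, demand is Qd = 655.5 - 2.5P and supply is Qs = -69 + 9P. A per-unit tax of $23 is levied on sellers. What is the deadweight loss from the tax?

Deadweight loss = 517.5

Pre-tax equilibrium: P* = 63, Q* = 498.
Tax on sellers shifts supply to Qs = -69 + 9(P − 23) = -276 + 9P.
655.5 - 2.5P = -276 + 9P gives buyer price Pb = 81; sellers receive Ps = 81 − 23 = 58.
New quantity: Q = 655.5 − 2.5(81) = 453.
DWL = ½ × 23 × (498 − 453) = 517.5.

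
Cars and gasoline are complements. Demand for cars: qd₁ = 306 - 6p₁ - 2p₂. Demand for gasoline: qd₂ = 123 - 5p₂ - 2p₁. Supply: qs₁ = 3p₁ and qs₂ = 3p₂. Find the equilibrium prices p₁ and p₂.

p₁ = 1101/34, p₂ = 495/68

Market 1: 306 - 6p₁ - 2p₂ = 3p₁ → 9p₁ + 2p₂ = 306.
Market 2: 8p₂ + 2p₁ = 123.
Eliminating p₂: 8×(1) − 2×(2) gives 68p₁ = 2202, so p₁ = 1101/34.
Back-substitute into (2): p₂ = (123 − 2×1101/34) / 8 = 495/68.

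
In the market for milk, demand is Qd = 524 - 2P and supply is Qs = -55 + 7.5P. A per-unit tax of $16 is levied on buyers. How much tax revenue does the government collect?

Pre-tax equilibrium: P* = 1158/19, Q* = 7640/19.
Tax on buyers shifts demand to Qd = 524 − 2(P + 16) = 492 - 2P.
492 - 2P = -55 + 7.5P gives seller price Ps = 1094/19; buyers pay Pb = 1094/19 + 16 = 1398/19.
New quantity: Q = 524 − 2(1398/19) = 7160/19.
Revenue = 16 × 7160/19 = 114560/19.

Tax revenue = 114560/19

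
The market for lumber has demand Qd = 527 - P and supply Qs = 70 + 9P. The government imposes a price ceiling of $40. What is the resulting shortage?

Shortage = 57

Equilibrium price would be P* = 45.7, so the ceiling at 40 binds.
At P = 40: Qd = 527 − 1(40) = 487, Qs = 70 + 9(40) = 430.
Shortage = 487 − 430 = 57.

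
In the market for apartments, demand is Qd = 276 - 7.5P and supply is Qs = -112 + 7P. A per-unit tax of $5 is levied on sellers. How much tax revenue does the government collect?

Tax revenue = 8295/29

Pre-tax equilibrium: P* = 776/29, Q* = 2184/29.
Tax on sellers shifts supply to Qs = -112 + 7(P − 5) = -147 + 7P.
276 - 7.5P = -147 + 7P gives buyer price Pb = 846/29; sellers receive Ps = 846/29 − 5 = 701/29.
New quantity: Q = 276 − 7.5(846/29) = 1659/29.
Revenue = 5 × 1659/29 = 8295/29.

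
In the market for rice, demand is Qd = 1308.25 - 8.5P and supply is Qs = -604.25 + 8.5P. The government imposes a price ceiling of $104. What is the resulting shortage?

Shortage = 144.5

Equilibrium price would be P* = 112.5, so the ceiling at 104 binds.
At P = 104: Qd = 1308.25 − 8.5(104) = 424.25, Qs = -604.25 + 8.5(104) = 279.75.
Shortage = 424.25 − 279.75 = 144.5.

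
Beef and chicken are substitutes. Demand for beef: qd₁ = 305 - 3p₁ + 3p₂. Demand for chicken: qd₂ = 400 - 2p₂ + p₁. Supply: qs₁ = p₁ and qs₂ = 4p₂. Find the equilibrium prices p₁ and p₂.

p₁ = 1010/7, p₂ = 635/7

Market 1: 305 - 3p₁ + 3p₂ = p₁ → 4p₁ - 3p₂ = 305.
Market 2: 6p₂ - p₁ = 400.
Eliminating p₂: 6×(1) + 3×(2) gives 21p₁ = 3030, so p₁ = 1010/7.
Back-substitute into (2): p₂ = (400 + 1×1010/7) / 6 = 635/7.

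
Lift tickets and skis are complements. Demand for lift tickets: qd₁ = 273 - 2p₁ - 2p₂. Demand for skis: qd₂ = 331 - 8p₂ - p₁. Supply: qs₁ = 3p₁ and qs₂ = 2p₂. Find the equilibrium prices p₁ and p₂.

p₁ = 517/12, p₂ = 691/24

Market 1: 273 - 2p₁ - 2p₂ = 3p₁ → 5p₁ + 2p₂ = 273.
Market 2: 10p₂ + p₁ = 331.
Eliminating p₂: 10×(1) − 2×(2) gives 48p₁ = 2068, so p₁ = 517/12.
Back-substitute into (2): p₂ = (331 − 1×517/12) / 10 = 691/24.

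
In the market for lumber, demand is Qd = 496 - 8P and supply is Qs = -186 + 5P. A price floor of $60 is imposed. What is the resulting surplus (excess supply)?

Surplus = 98

Equilibrium price would be P* = 682/13, so the floor at 60 binds.
At P = 60: Qd = 16, Qs = 114.
Surplus = 114 − 16 = 98.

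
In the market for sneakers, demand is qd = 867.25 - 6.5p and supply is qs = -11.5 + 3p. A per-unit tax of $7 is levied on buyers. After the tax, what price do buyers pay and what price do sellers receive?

Buyers pay 3599/38, sellers receive 3333/38

Pre-tax equilibrium: p* = 92.5, q* = 266.
Tax on buyers shifts demand to qd = 867.25 − 6.5(p + 7) = 821.75 - 6.5p.
821.75 - 6.5p = -11.5 + 3p gives seller price ps = 3333/38; buyers pay pb = 3333/38 + 7 = 3599/38.
New quantity: q = 867.25 − 6.5(3599/38) = 4781/19.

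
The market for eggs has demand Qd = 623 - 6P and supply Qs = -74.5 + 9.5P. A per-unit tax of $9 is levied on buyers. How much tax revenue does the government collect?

Tax revenue = 89253/31

Pre-tax equilibrium: P* = 45, Q* = 353.
Tax on buyers shifts demand to Qd = 623 − 6(P + 9) = 569 - 6P.
569 - 6P = -74.5 + 9.5P gives seller price Ps = 1287/31; buyers pay Pb = 1287/31 + 9 = 1566/31.
New quantity: Q = 623 − 6(1566/31) = 9917/31.
Revenue = 9 × 9917/31 = 89253/31.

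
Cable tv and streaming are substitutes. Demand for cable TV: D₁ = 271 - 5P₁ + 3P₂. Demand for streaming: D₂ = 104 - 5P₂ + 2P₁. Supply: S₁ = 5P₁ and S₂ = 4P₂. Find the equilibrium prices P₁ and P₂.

P₁ = 32.75, P₂ = 113/6

Market 1: 271 - 5P₁ + 3P₂ = 5P₁ → 10P₁ - 3P₂ = 271.
Market 2: 9P₂ - 2P₁ = 104.
Eliminating P₂: 9×(1) + 3×(2) gives 84P₁ = 2751, so P₁ = 32.75.
Back-substitute into (2): P₂ = (104 + 2×32.75) / 9 = 113/6.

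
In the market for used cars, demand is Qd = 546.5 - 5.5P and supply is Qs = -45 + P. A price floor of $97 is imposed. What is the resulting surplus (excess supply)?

Surplus = 39

Equilibrium price would be P* = 91, so the floor at 97 binds.
At P = 97: Qd = 13, Qs = 52.
Surplus = 52 − 13 = 39.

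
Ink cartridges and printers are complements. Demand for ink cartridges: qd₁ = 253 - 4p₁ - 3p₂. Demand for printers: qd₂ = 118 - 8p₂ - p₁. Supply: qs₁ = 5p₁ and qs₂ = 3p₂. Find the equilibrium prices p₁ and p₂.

Market 1: 253 - 4p₁ - 3p₂ = 5p₁ → 9p₁ + 3p₂ = 253.
Market 2: 11p₂ + p₁ = 118.
Eliminating p₂: 11×(1) − 3×(2) gives 96p₁ = 2429, so p₁ = 2429/96.
Back-substitute into (2): p₂ = (118 − 1×2429/96) / 11 = 809/96.

p₁ = 2429/96, p₂ = 809/96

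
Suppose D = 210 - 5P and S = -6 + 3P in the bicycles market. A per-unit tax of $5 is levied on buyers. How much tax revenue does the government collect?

Pre-tax equilibrium: P* = 27, Q* = 75.
Tax on buyers shifts demand to D = 210 − 5(P + 5) = 185 - 5P.
185 - 5P = -6 + 3P gives seller price Ps = 23.875; buyers pay Pb = 23.875 + 5 = 28.875.
New quantity: Q = 210 − 5(28.875) = 65.625.
Revenue = 5 × 65.625 = 328.125.

Tax revenue = 328.125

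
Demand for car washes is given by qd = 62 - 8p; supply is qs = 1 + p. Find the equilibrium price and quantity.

Set qd = qs: 62 - 8p = 1 + p.
61 = 9p, so p* = 61/9.
q* = 62 − 8(61/9) = 70/9.

p* = 61/9, q* = 70/9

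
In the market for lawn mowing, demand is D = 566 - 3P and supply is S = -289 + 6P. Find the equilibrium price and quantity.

P* = 95, Q* = 281

Set D = S: 566 - 3P = -289 + 6P.
855 = 9P, so P* = 95.
Q* = 566 − 3(95) = 281.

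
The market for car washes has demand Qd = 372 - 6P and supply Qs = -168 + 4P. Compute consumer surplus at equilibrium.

Consumer surplus = 192

Equilibrium: 372 - 6P = -168 + 4P gives P* = 54, Q* = 48.
Demand choke price (Qd = 0): P = 62.
CS = ½(62 − 54)(48) = 192.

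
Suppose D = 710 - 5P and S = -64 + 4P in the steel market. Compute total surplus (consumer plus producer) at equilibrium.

Equilibrium: 710 - 5P = -64 + 4P gives P* = 86, Q* = 280.
Demand choke price: P = 142; supply starts at P = 16.
CS = ½(142 − 86)(280) = 7840; PS = ½(86 − 16)(280) = 9800.

Total surplus = 17640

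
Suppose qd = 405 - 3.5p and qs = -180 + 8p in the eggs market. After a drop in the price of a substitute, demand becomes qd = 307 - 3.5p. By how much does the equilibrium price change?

Original equilibrium: p* = 1170/23, q* = 5220/23.
New equilibrium: 307 - 3.5p = -180 + 8p, so 487 = 11.5p and p' = 974/23; q' = 307 − 3.5(974/23) = 3652/23.
Change in price: 974/23 − 1170/23 = -196/23.

Δp = -196/23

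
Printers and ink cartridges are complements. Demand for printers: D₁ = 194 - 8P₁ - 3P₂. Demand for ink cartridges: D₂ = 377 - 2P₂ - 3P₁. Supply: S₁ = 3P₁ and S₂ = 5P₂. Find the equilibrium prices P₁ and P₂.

Market 1: 194 - 8P₁ - 3P₂ = 3P₁ → 11P₁ + 3P₂ = 194.
Market 2: 7P₂ + 3P₁ = 377.
Eliminating P₂: 7×(1) − 3×(2) gives 68P₁ = 227, so P₁ = 227/68.
Back-substitute into (2): P₂ = (377 − 3×227/68) / 7 = 3565/68.

P₁ = 227/68, P₂ = 3565/68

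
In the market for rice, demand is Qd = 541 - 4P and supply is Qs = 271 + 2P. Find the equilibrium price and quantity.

Set Qd = Qs: 541 - 4P = 271 + 2P.
270 = 6P, so P* = 45.
Q* = 541 − 4(45) = 361.

P* = 45, Q* = 361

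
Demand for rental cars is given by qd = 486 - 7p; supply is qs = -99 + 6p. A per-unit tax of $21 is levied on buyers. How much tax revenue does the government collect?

Tax revenue = 28161/13

Pre-tax equilibrium: p* = 45, q* = 171.
Tax on buyers shifts demand to qd = 486 − 7(p + 21) = 339 - 7p.
339 - 7p = -99 + 6p gives seller price ps = 438/13; buyers pay pb = 438/13 + 21 = 711/13.
New quantity: q = 486 − 7(711/13) = 1341/13.
Revenue = 21 × 1341/13 = 28161/13.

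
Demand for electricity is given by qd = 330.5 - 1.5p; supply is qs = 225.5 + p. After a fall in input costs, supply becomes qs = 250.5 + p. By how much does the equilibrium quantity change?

Δq = 15

Original equilibrium: p* = 42, q* = 267.5.
New equilibrium: 330.5 - 1.5p = 250.5 + p, so 80 = 2.5p and p' = 32; q' = 330.5 − 1.5(32) = 282.5.
Change in quantity: 282.5 − 267.5 = 15.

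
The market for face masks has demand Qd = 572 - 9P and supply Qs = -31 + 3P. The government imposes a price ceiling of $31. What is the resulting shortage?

Shortage = 231

Equilibrium price would be P* = 50.25, so the ceiling at 31 binds.
At P = 31: Qd = 572 − 9(31) = 293, Qs = -31 + 3(31) = 62.
Shortage = 293 − 62 = 231.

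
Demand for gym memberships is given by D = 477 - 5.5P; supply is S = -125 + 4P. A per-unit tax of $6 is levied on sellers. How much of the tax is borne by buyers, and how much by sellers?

Pre-tax equilibrium: P* = 1204/19, Q* = 2441/19.
Tax on sellers shifts supply to S = -125 + 4(P − 6) = -149 + 4P.
477 - 5.5P = -149 + 4P gives buyer price Pb = 1252/19; sellers receive Ps = 1252/19 − 6 = 1138/19.
New quantity: Q = 477 − 5.5(1252/19) = 2177/19.
Buyer burden = 1252/19 − 1204/19 = 48/19; seller burden = 1204/19 − 1138/19 = 66/19.

Buyers bear 48/19, sellers bear 66/19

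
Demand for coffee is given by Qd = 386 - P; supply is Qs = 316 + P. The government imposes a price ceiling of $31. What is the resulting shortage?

Equilibrium price would be P* = 35, so the ceiling at 31 binds.
At P = 31: Qd = 386 − 1(31) = 355, Qs = 316 + 1(31) = 347.
Shortage = 355 − 347 = 8.

Shortage = 8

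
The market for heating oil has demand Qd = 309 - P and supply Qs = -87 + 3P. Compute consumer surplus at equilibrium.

Equilibrium: 309 - P = -87 + 3P gives P* = 99, Q* = 210.
Demand choke price (Qd = 0): P = 309.
CS = ½(309 − 99)(210) = 22050.

Consumer surplus = 22050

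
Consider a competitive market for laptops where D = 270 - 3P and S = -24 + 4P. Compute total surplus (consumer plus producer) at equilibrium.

Equilibrium: 270 - 3P = -24 + 4P gives P* = 42, Q* = 144.
Demand choke price: P = 90; supply starts at P = 6.
CS = ½(90 − 42)(144) = 3456; PS = ½(42 − 6)(144) = 2592.

Total surplus = 6048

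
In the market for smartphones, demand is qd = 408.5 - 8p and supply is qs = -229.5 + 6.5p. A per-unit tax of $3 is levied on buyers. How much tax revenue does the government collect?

Pre-tax equilibrium: p* = 44, q* = 56.5.
Tax on buyers shifts demand to qd = 408.5 − 8(p + 3) = 384.5 - 8p.
384.5 - 8p = -229.5 + 6.5p gives seller price ps = 1228/29; buyers pay pb = 1228/29 + 3 = 1315/29.
New quantity: q = 408.5 − 8(1315/29) = 2653/58.
Revenue = 3 × 2653/58 = 7959/58.

Tax revenue = 7959/58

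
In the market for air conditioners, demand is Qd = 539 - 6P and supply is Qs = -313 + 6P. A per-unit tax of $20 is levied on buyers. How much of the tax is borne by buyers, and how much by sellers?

Pre-tax equilibrium: P* = 71, Q* = 113.
Tax on buyers shifts demand to Qd = 539 − 6(P + 20) = 419 - 6P.
419 - 6P = -313 + 6P gives seller price Ps = 61; buyers pay Pb = 61 + 20 = 81.
New quantity: Q = 539 − 6(81) = 53.
Buyer burden = 81 − 71 = 10; seller burden = 71 − 61 = 10.

Buyers bear $10, sellers bear $10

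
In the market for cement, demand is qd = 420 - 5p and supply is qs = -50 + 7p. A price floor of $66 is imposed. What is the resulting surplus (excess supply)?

Surplus = 322

Equilibrium price would be p* = 235/6, so the floor at 66 binds.
At p = 66: qd = 90, qs = 412.
Surplus = 412 − 90 = 322.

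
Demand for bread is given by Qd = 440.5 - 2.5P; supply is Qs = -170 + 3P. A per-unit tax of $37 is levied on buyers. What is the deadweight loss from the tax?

Deadweight loss = 20535/22

Pre-tax equilibrium: P* = 111, Q* = 163.
Tax on buyers shifts demand to Qd = 440.5 − 2.5(P + 37) = 348 - 2.5P.
348 - 2.5P = -170 + 3P gives seller price Ps = 1036/11; buyers pay Pb = 1036/11 + 37 = 1443/11.
New quantity: Q = 440.5 − 2.5(1443/11) = 1238/11.
DWL = ½ × 37 × (163 − 1238/11) = 20535/22.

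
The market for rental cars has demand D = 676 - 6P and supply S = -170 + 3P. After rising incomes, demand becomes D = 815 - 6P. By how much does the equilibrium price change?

ΔP = 139/9

Original equilibrium: P* = 94, Q* = 112.
New equilibrium: 815 - 6P = -170 + 3P, so 985 = 9P and P' = 985/9; Q' = 815 − 6(985/9) = 475/3.
Change in price: 985/9 − 94 = 139/9.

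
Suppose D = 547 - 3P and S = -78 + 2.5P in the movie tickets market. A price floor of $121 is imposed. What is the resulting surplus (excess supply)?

Surplus = 40.5

Equilibrium price would be P* = 1250/11, so the floor at 121 binds.
At P = 121: D = 184, S = 224.5.
Surplus = 224.5 − 184 = 40.5.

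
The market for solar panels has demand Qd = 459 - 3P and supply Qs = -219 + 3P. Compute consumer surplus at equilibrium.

Equilibrium: 459 - 3P = -219 + 3P gives P* = 113, Q* = 120.
Demand choke price (Qd = 0): P = 153.
CS = ½(153 − 113)(120) = 2400.

Consumer surplus = 2400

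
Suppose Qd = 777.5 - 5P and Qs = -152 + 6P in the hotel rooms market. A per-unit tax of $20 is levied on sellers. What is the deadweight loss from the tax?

Pre-tax equilibrium: P* = 84.5, Q* = 355.
Tax on sellers shifts supply to Qs = -152 + 6(P − 20) = -272 + 6P.
777.5 - 5P = -272 + 6P gives buyer price Pb = 2099/22; sellers receive Ps = 2099/22 − 20 = 1659/22.
New quantity: Q = 777.5 − 5(2099/22) = 3305/11.
DWL = ½ × 20 × (355 − 3305/11) = 6000/11.

Deadweight loss = 6000/11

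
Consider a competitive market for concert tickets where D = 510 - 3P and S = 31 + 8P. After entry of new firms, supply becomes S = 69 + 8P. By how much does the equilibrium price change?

Original equilibrium: P* = 479/11, Q* = 4173/11.
New equilibrium: 510 - 3P = 69 + 8P, so 441 = 11P and P' = 441/11; Q' = 510 − 3(441/11) = 4287/11.
Change in price: 441/11 − 479/11 = -38/11.

ΔP = -38/11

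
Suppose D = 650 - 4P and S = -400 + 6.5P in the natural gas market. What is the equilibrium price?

P* = 100

Set D = S: 650 - 4P = -400 + 6.5P.
1050 = 10.5P, so P* = 100.
Q* = 650 − 4(100) = 250.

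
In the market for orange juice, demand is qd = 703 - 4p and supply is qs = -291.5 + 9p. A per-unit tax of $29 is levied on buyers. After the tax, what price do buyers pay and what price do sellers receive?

Pre-tax equilibrium: p* = 76.5, q* = 397.
Tax on buyers shifts demand to qd = 703 − 4(p + 29) = 587 - 4p.
587 - 4p = -291.5 + 9p gives seller price ps = 1757/26; buyers pay pb = 1757/26 + 29 = 2511/26.
New quantity: q = 703 − 4(2511/26) = 4117/13.

Buyers pay 2511/26, sellers receive 1757/26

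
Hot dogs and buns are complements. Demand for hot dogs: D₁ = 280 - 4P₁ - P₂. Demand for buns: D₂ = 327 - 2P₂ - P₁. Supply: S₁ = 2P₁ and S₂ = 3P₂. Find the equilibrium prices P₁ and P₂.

Market 1: 280 - 4P₁ - P₂ = 2P₁ → 6P₁ + P₂ = 280.
Market 2: 5P₂ + P₁ = 327.
Eliminating P₂: 5×(1) − 1×(2) gives 29P₁ = 1073, so P₁ = 37.
Back-substitute into (2): P₂ = (327 − 1×37) / 5 = 58.

P₁ = 37, P₂ = 58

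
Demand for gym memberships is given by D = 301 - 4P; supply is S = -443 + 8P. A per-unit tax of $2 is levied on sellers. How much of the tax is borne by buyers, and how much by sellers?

Buyers bear 4/3, sellers bear 2/3

Pre-tax equilibrium: P* = 62, Q* = 53.
Tax on sellers shifts supply to S = -443 + 8(P − 2) = -459 + 8P.
301 - 4P = -459 + 8P gives buyer price Pb = 190/3; sellers receive Ps = 190/3 − 2 = 184/3.
New quantity: Q = 301 − 4(190/3) = 143/3.
Buyer burden = 190/3 − 62 = 4/3; seller burden = 62 − 184/3 = 2/3.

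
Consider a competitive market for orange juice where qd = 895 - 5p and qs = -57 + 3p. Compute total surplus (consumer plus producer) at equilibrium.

Total surplus = 24000

Equilibrium: 895 - 5p = -57 + 3p gives p* = 119, q* = 300.
Demand choke price: p = 179; supply starts at p = 19.
CS = ½(179 − 119)(300) = 9000; PS = ½(119 − 19)(300) = 15000.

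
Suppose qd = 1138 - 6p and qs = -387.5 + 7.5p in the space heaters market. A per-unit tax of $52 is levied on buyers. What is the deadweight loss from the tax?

Pre-tax equilibrium: p* = 113, q* = 460.
Tax on buyers shifts demand to qd = 1138 − 6(p + 52) = 826 - 6p.
826 - 6p = -387.5 + 7.5p gives seller price ps = 809/9; buyers pay pb = 809/9 + 52 = 1277/9.
New quantity: q = 1138 − 6(1277/9) = 860/3.
DWL = ½ × 52 × (460 − 860/3) = 13520/3.

Deadweight loss = 13520/3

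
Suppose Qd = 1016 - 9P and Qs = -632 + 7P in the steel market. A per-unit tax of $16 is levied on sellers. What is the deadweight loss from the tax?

Pre-tax equilibrium: P* = 103, Q* = 89.
Tax on sellers shifts supply to Qs = -632 + 7(P − 16) = -744 + 7P.
1016 - 9P = -744 + 7P gives buyer price Pb = 110; sellers receive Ps = 110 − 16 = 94.
New quantity: Q = 1016 − 9(110) = 26.
DWL = ½ × 16 × (89 − 26) = 504.

Deadweight loss = 504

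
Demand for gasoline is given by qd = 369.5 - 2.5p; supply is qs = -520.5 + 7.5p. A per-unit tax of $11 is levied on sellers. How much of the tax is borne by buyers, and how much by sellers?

Buyers bear $8.25, sellers bear $2.75

Pre-tax equilibrium: p* = 89, q* = 147.
Tax on sellers shifts supply to qs = -520.5 + 7.5(p − 11) = -603 + 7.5p.
369.5 - 2.5p = -603 + 7.5p gives buyer price pb = 97.25; sellers receive ps = 97.25 − 11 = 86.25.
New quantity: q = 369.5 − 2.5(97.25) = 126.375.
Buyer burden = 97.25 − 89 = 8.25; seller burden = 89 − 86.25 = 2.75.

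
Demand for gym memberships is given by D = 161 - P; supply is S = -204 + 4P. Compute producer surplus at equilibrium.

Equilibrium: 161 - P = -204 + 4P gives P* = 73, Q* = 88.
Supply starts at P = 51 (where S = 0).
PS = ½(73 − 51)(88) = 968.

Producer surplus = 968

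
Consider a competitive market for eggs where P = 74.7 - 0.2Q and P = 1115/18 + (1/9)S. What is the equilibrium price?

Set the two price expressions equal: 74.7 - 0.2Q = 1115/18 + (1/9)Q.
574/45 = (14/45)Q, so Q* = 41.
P* = 74.7 − (0.2)(41) = 66.5.

P* = 66.5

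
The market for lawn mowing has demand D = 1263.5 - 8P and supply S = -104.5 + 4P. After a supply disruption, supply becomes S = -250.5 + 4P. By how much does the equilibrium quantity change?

Original equilibrium: P* = 114, Q* = 351.5.
New equilibrium: 1263.5 - 8P = -250.5 + 4P, so 1514 = 12P and P' = 757/6; Q' = 1263.5 − 8(757/6) = 1525/6.
Change in quantity: 1525/6 − 351.5 = -292/3.

ΔQ = -292/3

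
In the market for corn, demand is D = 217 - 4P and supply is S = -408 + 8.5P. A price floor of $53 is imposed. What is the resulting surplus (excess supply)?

Equilibrium price would be P* = 50, so the floor at 53 binds.
At P = 53: D = 5, S = 42.5.
Surplus = 42.5 − 5 = 37.5.

Surplus = 37.5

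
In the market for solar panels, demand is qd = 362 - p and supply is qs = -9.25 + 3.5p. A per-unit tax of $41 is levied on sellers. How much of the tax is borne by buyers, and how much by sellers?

Pre-tax equilibrium: p* = 82.5, q* = 279.5.
Tax on sellers shifts supply to qs = -9.25 + 3.5(p − 41) = -152.75 + 3.5p.
362 - p = -152.75 + 3.5p gives buyer price pb = 2059/18; sellers receive ps = 2059/18 − 41 = 1321/18.
New quantity: q = 362 − 1(2059/18) = 4457/18.
Buyer burden = 2059/18 − 82.5 = 287/9; seller burden = 82.5 − 1321/18 = 82/9.

Buyers bear 287/9, sellers bear 82/9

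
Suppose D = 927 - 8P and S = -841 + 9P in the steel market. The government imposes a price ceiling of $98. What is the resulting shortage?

Equilibrium price would be P* = 104, so the ceiling at 98 binds.
At P = 98: D = 927 − 8(98) = 143, S = -841 + 9(98) = 41.
Shortage = 143 − 41 = 102.

Shortage = 102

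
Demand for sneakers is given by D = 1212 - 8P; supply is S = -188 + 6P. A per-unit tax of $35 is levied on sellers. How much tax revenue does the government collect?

Tax revenue = 10220

Pre-tax equilibrium: P* = 100, Q* = 412.
Tax on sellers shifts supply to S = -188 + 6(P − 35) = -398 + 6P.
1212 - 8P = -398 + 6P gives buyer price Pb = 115; sellers receive Ps = 115 − 35 = 80.
New quantity: Q = 1212 − 8(115) = 292.
Revenue = 35 × 292 = 10220.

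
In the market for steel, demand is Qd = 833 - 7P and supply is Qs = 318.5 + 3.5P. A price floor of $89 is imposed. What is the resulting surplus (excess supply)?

Equilibrium price would be P* = 49, so the floor at 89 binds.
At P = 89: Qd = 210, Qs = 630.
Surplus = 630 − 210 = 420.

Surplus = 420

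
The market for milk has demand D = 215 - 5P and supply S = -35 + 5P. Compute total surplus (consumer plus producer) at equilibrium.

Equilibrium: 215 - 5P = -35 + 5P gives P* = 25, Q* = 90.
Demand choke price: P = 43; supply starts at P = 7.
CS = ½(43 − 25)(90) = 810; PS = ½(25 − 7)(90) = 810.

Total surplus = 1620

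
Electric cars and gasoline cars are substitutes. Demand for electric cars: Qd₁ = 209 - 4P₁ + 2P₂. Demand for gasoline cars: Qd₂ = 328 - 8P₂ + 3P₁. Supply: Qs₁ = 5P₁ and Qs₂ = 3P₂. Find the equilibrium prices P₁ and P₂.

P₁ = 985/31, P₂ = 1193/31

Market 1: 209 - 4P₁ + 2P₂ = 5P₁ → 9P₁ - 2P₂ = 209.
Market 2: 11P₂ - 3P₁ = 328.
Eliminating P₂: 11×(1) + 2×(2) gives 93P₁ = 2955, so P₁ = 985/31.
Back-substitute into (2): P₂ = (328 + 3×985/31) / 11 = 1193/31.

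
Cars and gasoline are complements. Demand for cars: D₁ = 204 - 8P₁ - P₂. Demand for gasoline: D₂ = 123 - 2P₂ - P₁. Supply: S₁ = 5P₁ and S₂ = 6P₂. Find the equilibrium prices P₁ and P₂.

Market 1: 204 - 8P₁ - P₂ = 5P₁ → 13P₁ + P₂ = 204.
Market 2: 8P₂ + P₁ = 123.
Eliminating P₂: 8×(1) − 1×(2) gives 103P₁ = 1509, so P₁ = 1509/103.
Back-substitute into (2): P₂ = (123 − 1×1509/103) / 8 = 1395/103.

P₁ = 1509/103, P₂ = 1395/103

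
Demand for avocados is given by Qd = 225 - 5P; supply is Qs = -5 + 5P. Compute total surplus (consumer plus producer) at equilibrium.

Equilibrium: 225 - 5P = -5 + 5P gives P* = 23, Q* = 110.
Demand choke price: P = 45; supply starts at P = 1.
CS = ½(45 − 23)(110) = 1210; PS = ½(23 − 1)(110) = 1210.

Total surplus = 2420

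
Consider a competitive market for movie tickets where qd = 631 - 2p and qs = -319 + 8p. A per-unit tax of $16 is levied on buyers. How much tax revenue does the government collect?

Pre-tax equilibrium: p* = 95, q* = 441.
Tax on buyers shifts demand to qd = 631 − 2(p + 16) = 599 - 2p.
599 - 2p = -319 + 8p gives seller price ps = 91.8; buyers pay pb = 91.8 + 16 = 107.8.
New quantity: q = 631 − 2(107.8) = 415.4.
Revenue = 16 × 415.4 = 6646.4.

Tax revenue = 6646.4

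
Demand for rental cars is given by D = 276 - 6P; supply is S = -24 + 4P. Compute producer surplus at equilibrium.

Producer surplus = 1152

Equilibrium: 276 - 6P = -24 + 4P gives P* = 30, Q* = 96.
Supply starts at P = 6 (where S = 0).
PS = ½(30 − 6)(96) = 1152.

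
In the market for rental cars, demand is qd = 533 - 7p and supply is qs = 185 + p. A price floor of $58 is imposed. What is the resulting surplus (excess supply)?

Equilibrium price would be p* = 43.5, so the floor at 58 binds.
At p = 58: qd = 127, qs = 243.
Surplus = 243 − 127 = 116.

Surplus = 116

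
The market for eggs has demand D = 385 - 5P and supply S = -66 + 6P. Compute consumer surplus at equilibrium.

Equilibrium: 385 - 5P = -66 + 6P gives P* = 41, Q* = 180.
Demand choke price (D = 0): P = 77.
CS = ½(77 − 41)(180) = 3240.

Consumer surplus = 3240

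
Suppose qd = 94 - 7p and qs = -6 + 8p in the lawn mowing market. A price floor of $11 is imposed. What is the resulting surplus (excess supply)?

Equilibrium price would be p* = 20/3, so the floor at 11 binds.
At p = 11: qd = 17, qs = 82.
Surplus = 82 − 17 = 65.

Surplus = 65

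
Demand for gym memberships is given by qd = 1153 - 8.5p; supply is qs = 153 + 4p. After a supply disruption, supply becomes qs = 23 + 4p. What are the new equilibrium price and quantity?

p' = 90.4, q' = 384.6

Original equilibrium: p* = 80, q* = 473.
New equilibrium: 1153 - 8.5p = 23 + 4p, so 1130 = 12.5p and p' = 90.4; q' = 1153 − 8.5(90.4) = 384.6.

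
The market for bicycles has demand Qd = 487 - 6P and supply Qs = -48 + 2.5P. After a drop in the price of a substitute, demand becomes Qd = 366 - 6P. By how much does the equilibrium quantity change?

ΔQ = -605/17

Original equilibrium: P* = 1070/17, Q* = 1859/17.
New equilibrium: 366 - 6P = -48 + 2.5P, so 414 = 8.5P and P' = 828/17; Q' = 366 − 6(828/17) = 1254/17.
Change in quantity: 1254/17 − 1859/17 = -605/17.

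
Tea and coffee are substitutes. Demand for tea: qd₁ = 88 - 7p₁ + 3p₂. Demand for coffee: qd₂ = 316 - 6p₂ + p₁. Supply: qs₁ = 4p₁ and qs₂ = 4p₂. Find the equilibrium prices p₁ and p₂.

p₁ = 1828/107, p₂ = 3564/107

Market 1: 88 - 7p₁ + 3p₂ = 4p₁ → 11p₁ - 3p₂ = 88.
Market 2: 10p₂ - p₁ = 316.
Eliminating p₂: 10×(1) + 3×(2) gives 107p₁ = 1828, so p₁ = 1828/107.
Back-substitute into (2): p₂ = (316 + 1×1828/107) / 10 = 3564/107.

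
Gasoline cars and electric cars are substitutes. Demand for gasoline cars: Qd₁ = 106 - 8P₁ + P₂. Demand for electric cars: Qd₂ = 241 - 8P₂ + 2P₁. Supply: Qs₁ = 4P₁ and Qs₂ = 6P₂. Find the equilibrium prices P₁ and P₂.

P₁ = 1725/166, P₂ = 1552/83

Market 1: 106 - 8P₁ + P₂ = 4P₁ → 12P₁ - P₂ = 106.
Market 2: 14P₂ - 2P₁ = 241.
Eliminating P₂: 14×(1) + 1×(2) gives 166P₁ = 1725, so P₁ = 1725/166.
Back-substitute into (2): P₂ = (241 + 2×1725/166) / 14 = 1552/83.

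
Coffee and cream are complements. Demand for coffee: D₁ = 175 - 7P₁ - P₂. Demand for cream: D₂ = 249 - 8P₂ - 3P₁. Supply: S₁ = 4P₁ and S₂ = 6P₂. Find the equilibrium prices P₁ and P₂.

Market 1: 175 - 7P₁ - P₂ = 4P₁ → 11P₁ + P₂ = 175.
Market 2: 14P₂ + 3P₁ = 249.
Eliminating P₂: 14×(1) − 1×(2) gives 151P₁ = 2201, so P₁ = 2201/151.
Back-substitute into (2): P₂ = (249 − 3×2201/151) / 14 = 2214/151.

P₁ = 2201/151, P₂ = 2214/151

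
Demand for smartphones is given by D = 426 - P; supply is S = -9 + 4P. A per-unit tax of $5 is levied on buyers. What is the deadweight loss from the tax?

Pre-tax equilibrium: P* = 87, Q* = 339.
Tax on buyers shifts demand to D = 426 − 1(P + 5) = 421 - P.
421 - P = -9 + 4P gives seller price Ps = 86; buyers pay Pb = 86 + 5 = 91.
New quantity: Q = 426 − 1(91) = 335.
DWL = ½ × 5 × (339 − 335) = 10.

Deadweight loss = 10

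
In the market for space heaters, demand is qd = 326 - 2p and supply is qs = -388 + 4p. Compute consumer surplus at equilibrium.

Consumer surplus = 1936

Equilibrium: 326 - 2p = -388 + 4p gives p* = 119, q* = 88.
Demand choke price (qd = 0): p = 163.
CS = ½(163 − 119)(88) = 1936.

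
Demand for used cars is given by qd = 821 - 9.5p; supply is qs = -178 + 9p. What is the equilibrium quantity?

Set qd = qs: 821 - 9.5p = -178 + 9p.
999 = 18.5p, so p* = 54.
q* = 821 − 9.5(54) = 308.

q* = 308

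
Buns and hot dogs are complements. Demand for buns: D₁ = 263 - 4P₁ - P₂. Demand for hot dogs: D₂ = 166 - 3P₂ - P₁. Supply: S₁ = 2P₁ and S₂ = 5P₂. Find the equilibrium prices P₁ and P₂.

Market 1: 263 - 4P₁ - P₂ = 2P₁ → 6P₁ + P₂ = 263.
Market 2: 8P₂ + P₁ = 166.
Eliminating P₂: 8×(1) − 1×(2) gives 47P₁ = 1938, so P₁ = 1938/47.
Back-substitute into (2): P₂ = (166 − 1×1938/47) / 8 = 733/47.

P₁ = 1938/47, P₂ = 733/47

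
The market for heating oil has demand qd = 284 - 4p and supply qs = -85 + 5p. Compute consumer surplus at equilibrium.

Consumer surplus = 1800

Equilibrium: 284 - 4p = -85 + 5p gives p* = 41, q* = 120.
Demand choke price (qd = 0): p = 71.
CS = ½(71 − 41)(120) = 1800.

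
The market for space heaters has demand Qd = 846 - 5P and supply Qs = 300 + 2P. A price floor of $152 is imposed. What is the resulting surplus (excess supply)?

Surplus = 518

Equilibrium price would be P* = 78, so the floor at 152 binds.
At P = 152: Qd = 86, Qs = 604.
Surplus = 604 − 86 = 518.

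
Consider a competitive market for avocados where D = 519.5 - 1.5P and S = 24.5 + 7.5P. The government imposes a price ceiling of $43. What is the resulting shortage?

Equilibrium price would be P* = 55, so the ceiling at 43 binds.
At P = 43: D = 519.5 − 1.5(43) = 455, S = 24.5 + 7.5(43) = 347.
Shortage = 455 − 347 = 108.

Shortage = 108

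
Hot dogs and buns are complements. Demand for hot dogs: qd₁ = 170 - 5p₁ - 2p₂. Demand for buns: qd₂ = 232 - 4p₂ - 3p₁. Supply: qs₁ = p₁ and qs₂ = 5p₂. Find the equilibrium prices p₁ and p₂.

p₁ = 533/24, p₂ = 18.375

Market 1: 170 - 5p₁ - 2p₂ = p₁ → 6p₁ + 2p₂ = 170.
Market 2: 9p₂ + 3p₁ = 232.
Eliminating p₂: 9×(1) − 2×(2) gives 48p₁ = 1066, so p₁ = 533/24.
Back-substitute into (2): p₂ = (232 − 3×533/24) / 9 = 18.375.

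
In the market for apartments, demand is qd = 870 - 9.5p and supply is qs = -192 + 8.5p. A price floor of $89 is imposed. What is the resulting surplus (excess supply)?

Surplus = 540

Equilibrium price would be p* = 59, so the floor at 89 binds.
At p = 89: qd = 24.5, qs = 564.5.
Surplus = 564.5 − 24.5 = 540.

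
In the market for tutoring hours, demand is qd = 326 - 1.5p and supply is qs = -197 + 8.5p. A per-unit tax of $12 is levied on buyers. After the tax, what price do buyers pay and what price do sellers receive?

Buyers pay $62.5, sellers receive $50.5

Pre-tax equilibrium: p* = 52.3, q* = 247.55.
Tax on buyers shifts demand to qd = 326 − 1.5(p + 12) = 308 - 1.5p.
308 - 1.5p = -197 + 8.5p gives seller price ps = 50.5; buyers pay pb = 50.5 + 12 = 62.5.
New quantity: q = 326 − 1.5(62.5) = 232.25.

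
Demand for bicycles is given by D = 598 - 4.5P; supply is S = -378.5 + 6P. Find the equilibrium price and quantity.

Set D = S: 598 - 4.5P = -378.5 + 6P.
976.5 = 10.5P, so P* = 93.
Q* = 598 − 4.5(93) = 179.5.

P* = 93, Q* = 179.5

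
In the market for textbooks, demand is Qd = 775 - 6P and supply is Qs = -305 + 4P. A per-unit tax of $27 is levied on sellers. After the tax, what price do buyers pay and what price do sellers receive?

Buyers pay $118.8, sellers receive $91.8

Pre-tax equilibrium: P* = 108, Q* = 127.
Tax on sellers shifts supply to Qs = -305 + 4(P − 27) = -413 + 4P.
775 - 6P = -413 + 4P gives buyer price Pb = 118.8; sellers receive Ps = 118.8 − 27 = 91.8.
New quantity: Q = 775 − 6(118.8) = 62.2.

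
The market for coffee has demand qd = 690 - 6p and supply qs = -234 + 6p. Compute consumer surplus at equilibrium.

Consumer surplus = 4332

Equilibrium: 690 - 6p = -234 + 6p gives p* = 77, q* = 228.
Demand choke price (qd = 0): p = 115.
CS = ½(115 − 77)(228) = 4332.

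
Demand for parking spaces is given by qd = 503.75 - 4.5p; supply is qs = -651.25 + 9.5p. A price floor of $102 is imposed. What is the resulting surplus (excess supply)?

Surplus = 273

Equilibrium price would be p* = 82.5, so the floor at 102 binds.
At p = 102: qd = 44.75, qs = 317.75.
Surplus = 317.75 − 44.75 = 273.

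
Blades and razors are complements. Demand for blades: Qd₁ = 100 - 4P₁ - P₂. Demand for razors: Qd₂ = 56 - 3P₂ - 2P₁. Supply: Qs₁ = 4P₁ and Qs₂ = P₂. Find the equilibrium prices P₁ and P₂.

Market 1: 100 - 4P₁ - P₂ = 4P₁ → 8P₁ + P₂ = 100.
Market 2: 4P₂ + 2P₁ = 56.
Eliminating P₂: 4×(1) − 1×(2) gives 30P₁ = 344, so P₁ = 172/15.
Back-substitute into (2): P₂ = (56 − 2×172/15) / 4 = 124/15.

P₁ = 172/15, P₂ = 124/15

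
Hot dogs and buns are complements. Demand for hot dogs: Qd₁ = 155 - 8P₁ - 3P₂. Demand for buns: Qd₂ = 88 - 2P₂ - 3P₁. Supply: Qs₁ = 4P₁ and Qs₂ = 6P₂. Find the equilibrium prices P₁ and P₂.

Market 1: 155 - 8P₁ - 3P₂ = 4P₁ → 12P₁ + 3P₂ = 155.
Market 2: 8P₂ + 3P₁ = 88.
Eliminating P₂: 8×(1) − 3×(2) gives 87P₁ = 976, so P₁ = 976/87.
Back-substitute into (2): P₂ = (88 − 3×976/87) / 8 = 197/29.

P₁ = 976/87, P₂ = 197/29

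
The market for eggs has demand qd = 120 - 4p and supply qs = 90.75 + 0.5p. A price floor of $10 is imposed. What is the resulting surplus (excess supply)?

Surplus = 15.75

Equilibrium price would be p* = 6.5, so the floor at 10 binds.
At p = 10: qd = 80, qs = 95.75.
Surplus = 95.75 − 80 = 15.75.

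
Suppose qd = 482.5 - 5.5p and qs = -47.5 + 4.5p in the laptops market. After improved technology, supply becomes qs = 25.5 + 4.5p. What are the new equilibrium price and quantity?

Original equilibrium: p* = 53, q* = 191.
New equilibrium: 482.5 - 5.5p = 25.5 + 4.5p, so 457 = 10p and p' = 45.7; q' = 482.5 − 5.5(45.7) = 231.15.

p' = 45.7, q' = 231.15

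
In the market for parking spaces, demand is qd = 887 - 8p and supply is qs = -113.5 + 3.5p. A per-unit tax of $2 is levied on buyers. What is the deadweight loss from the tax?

Deadweight loss = 112/23

Pre-tax equilibrium: p* = 87, q* = 191.
Tax on buyers shifts demand to qd = 887 − 8(p + 2) = 871 - 8p.
871 - 8p = -113.5 + 3.5p gives seller price ps = 1969/23; buyers pay pb = 1969/23 + 2 = 2015/23.
New quantity: q = 887 − 8(2015/23) = 4281/23.
DWL = ½ × 2 × (191 − 4281/23) = 112/23.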